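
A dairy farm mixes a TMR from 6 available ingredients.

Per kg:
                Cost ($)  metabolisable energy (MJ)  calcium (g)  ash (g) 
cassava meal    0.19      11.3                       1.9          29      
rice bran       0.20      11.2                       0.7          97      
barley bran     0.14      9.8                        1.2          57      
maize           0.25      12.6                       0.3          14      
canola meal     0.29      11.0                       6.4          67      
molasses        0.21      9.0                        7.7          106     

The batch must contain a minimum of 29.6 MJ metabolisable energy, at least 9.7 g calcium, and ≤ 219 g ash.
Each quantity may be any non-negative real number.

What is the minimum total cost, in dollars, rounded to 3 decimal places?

This is a linear program. Let x1 = kg of cassava meal, x2 = kg of rice bran, x3 = kg of barley bran, x4 = kg of maize, x5 = kg of canola meal, x6 = kg of molasses.
min 0.19x1 + 0.2x2 + 0.14x3 + 0.25x4 + 0.29x5 + 0.21x6 with:
  11.3x1 + 11.2x2 + 9.8x3 + 12.6x4 + 11x5 + 9x6 ≥ 29.6   (metabolisable energy)
  1.9x1 + 0.7x2 + 1.2x3 + 0.3x4 + 6.4x5 + 7.7x6 ≥ 9.7   (calcium)
  29x1 + 97x2 + 57x3 + 14x4 + 67x5 + 106x6 ≤ 219   (ash)
  x1, x2, x3, x4, x5, x6 ≥ 0.
The minimum-cost mix takes nothing from rice bran, maize, canola meal — only cassava meal, barley bran, molasses. The metabolisable energy, calcium, ash requirements are met with equality.
Solving gives x1 = 0.06275, x3 = 2.107, x6 = 0.9159.
Total cost: 0.19·0.06275 + 0.14·2.107 + 0.21·0.9159 = 0.49924.

$0.499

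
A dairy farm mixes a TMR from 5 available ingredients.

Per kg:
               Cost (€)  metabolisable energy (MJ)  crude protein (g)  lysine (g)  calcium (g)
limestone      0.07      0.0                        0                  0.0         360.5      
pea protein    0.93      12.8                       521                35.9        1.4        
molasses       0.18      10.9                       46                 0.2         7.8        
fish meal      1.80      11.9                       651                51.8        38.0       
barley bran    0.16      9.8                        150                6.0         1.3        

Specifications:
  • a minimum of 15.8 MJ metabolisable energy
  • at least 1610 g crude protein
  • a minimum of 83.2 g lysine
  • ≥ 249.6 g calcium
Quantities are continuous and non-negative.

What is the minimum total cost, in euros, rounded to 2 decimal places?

Let x1 = kg of limestone, x2 = kg of pea protein, x3 = kg of molasses, x4 = kg of fish meal, x5 = kg of barley bran.
Minimise 0.07x1 + 0.93x2 + 0.18x3 + 1.8x4 + 0.16x5 subject to:
  12.8x2 + 10.9x3 + 11.9x4 + 9.8x5 ≥ 15.8   (metabolisable energy)
  521x2 + 46x3 + 651x4 + 150x5 ≥ 1610   (crude protein)
  35.9x2 + 0.2x3 + 51.8x4 + 6x5 ≥ 83.2   (lysine)
  360.5x1 + 1.4x2 + 7.8x3 + 38x4 + 1.3x5 ≥ 249.6   (calcium)
  x1, x2, x3, x4, x5 ≥ 0.
The optimal basis is {limestone, pea protein, barley bran}; molasses, fish meal drop out. The crude protein, lysine, calcium requirements are met with equality.
That vertex is x1 = 0.6645, x2 = 1.248, x5 = 6.397.
Cost = 0.07·0.6645 + 0.93·1.248 + 0.16·6.397 = 2.2307.

€2.23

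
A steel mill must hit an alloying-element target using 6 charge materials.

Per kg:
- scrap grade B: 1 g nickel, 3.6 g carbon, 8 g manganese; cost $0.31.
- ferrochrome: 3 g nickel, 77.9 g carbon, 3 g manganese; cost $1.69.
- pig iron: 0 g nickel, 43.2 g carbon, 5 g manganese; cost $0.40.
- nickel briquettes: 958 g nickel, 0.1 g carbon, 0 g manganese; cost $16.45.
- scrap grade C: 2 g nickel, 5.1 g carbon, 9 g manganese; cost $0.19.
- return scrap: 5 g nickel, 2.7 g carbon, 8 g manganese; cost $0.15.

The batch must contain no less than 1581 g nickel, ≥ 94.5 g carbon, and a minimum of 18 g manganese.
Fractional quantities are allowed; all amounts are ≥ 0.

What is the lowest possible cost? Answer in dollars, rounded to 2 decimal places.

$28.06

Set it up as a linear program. Let x1 = kg of scrap grade B, x2 = kg of ferrochrome, x3 = kg of pig iron, x4 = kg of nickel briquettes, x5 = kg of scrap grade C, x6 = kg of return scrap.
Minimise 0.31x1 + 1.69x2 + 0.4x3 + 16.45x4 + 0.19x5 + 0.15x6 s.t.:
  1x1 + 3x2 + 958x4 + 2x5 + 5x6 ≥ 1581   (nickel)
  3.6x1 + 77.9x2 + 43.2x3 + 0.1x4 + 5.1x5 + 2.7x6 ≥ 94.5   (carbon)
  8x1 + 3x2 + 5x3 + 9x5 + 8x6 ≥ 18   (manganese)
  x1, x2, x3, x4, x5, x6 ≥ 0.
The cheapest feasible vertex uses only pig iron, nickel briquettes, return scrap; scrap grade B, ferrochrome, scrap grade C are not used. Binding constraints: nickel, carbon, manganese.
Optimal quantities: pig iron = 2.1261 kg, nickel briquettes = 1.6455 kg, return scrap = 0.92118 kg.
Total cost: 0.4·2.1261 + 16.45·1.6455 + 0.15·0.92118 = 28.0571.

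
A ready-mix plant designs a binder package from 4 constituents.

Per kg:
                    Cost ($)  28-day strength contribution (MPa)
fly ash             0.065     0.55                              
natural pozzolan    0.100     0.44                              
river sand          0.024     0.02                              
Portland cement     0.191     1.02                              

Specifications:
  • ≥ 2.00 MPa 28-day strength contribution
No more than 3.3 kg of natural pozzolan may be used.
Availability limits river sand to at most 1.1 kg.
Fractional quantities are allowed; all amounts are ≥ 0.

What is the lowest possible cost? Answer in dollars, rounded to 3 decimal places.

Treat it as an LP. Let x1 = kg of fly ash, x2 = kg of natural pozzolan, x3 = kg of river sand, x4 = kg of Portland cement.
min 0.065x1 + 0.1x2 + 0.024x3 + 0.191x4 subject to:
  0.55x1 + 0.44x2 + 0.02x3 + 1.02x4 ≥ 2   (28-day strength contribution)
  x2 ≤ 3.3
  x3 ≤ 1.1
  x1, x2, x3, x4 ≥ 0.
At the optimum only fly ash is positive (natural pozzolan, river sand, Portland cement = 0). Binding constraint: 28-day strength contribution.
So fly ash = 3.636 kg.
Total cost: 0.065·3.636 = 0.23634.

$0.236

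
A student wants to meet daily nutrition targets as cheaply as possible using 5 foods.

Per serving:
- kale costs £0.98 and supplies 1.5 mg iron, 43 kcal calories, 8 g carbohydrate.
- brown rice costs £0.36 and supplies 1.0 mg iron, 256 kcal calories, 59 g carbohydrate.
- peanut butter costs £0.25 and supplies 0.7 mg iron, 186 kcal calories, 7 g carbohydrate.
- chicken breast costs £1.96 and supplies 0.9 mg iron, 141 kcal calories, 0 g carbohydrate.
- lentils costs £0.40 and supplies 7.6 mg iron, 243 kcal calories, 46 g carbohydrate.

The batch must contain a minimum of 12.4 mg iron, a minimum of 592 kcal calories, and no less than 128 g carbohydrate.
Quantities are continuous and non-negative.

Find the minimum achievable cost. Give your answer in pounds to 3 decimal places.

£0.960

This is a linear program. Let x1 = servings of kale, x2 = servings of brown rice, x3 = servings of peanut butter, x4 = servings of chicken breast, x5 = servings of lentils.
Minimize 0.98x1 + 0.36x2 + 0.25x3 + 1.96x4 + 0.4x5 s.t.:
  1.5x1 + 1x2 + 0.7x3 + 0.9x4 + 7.6x5 ≥ 12.4   (iron)
  43x1 + 256x2 + 186x3 + 141x4 + 243x5 ≥ 592   (calories)
  8x1 + 59x2 + 7x3 + 46x5 ≥ 128   (carbohydrate)
  x1, x2, x3, x4, x5 ≥ 0.
The cheapest feasible vertex uses only brown rice, lentils; kale, peanut butter, chicken breast are not used. The iron and carbohydrate requirements are met with equality.
So brown rice = 1 serving, lentils = 1.5 servings.
Hence cost = 0.36·1 + 0.4·1.5 = £0.96000.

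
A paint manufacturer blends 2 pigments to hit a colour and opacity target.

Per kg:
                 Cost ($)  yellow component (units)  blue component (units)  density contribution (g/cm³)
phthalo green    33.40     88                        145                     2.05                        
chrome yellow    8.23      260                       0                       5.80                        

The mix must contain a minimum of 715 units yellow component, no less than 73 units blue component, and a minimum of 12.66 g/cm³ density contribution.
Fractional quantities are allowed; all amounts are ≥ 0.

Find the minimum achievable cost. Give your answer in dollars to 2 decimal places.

Set it up as a linear program. Let x1 = kg of phthalo green, x2 = kg of chrome yellow.
min 33.4x1 + 8.23x2 with:
  88x1 + 260x2 ≥ 715   (yellow component)
  145x1 ≥ 73   (blue component)
  2.05x1 + 5.8x2 ≥ 12.66   (density contribution)
  x1, x2 ≥ 0.
Both inputs are positive at the optimum. Binding constraints: yellow component and blue component.
Optimal quantities: phthalo green = 0.5034 kg, chrome yellow = 2.58 kg.
Objective = 33.4·0.5034 + 8.23·2.58 = 38.0470.

$38.05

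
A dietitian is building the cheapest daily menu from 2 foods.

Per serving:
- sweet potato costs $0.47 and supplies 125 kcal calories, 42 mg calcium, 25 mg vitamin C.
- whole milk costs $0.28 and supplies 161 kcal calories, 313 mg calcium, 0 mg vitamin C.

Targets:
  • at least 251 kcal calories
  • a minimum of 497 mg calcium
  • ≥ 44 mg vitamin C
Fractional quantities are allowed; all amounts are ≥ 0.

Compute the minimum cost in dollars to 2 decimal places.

$1.21

Set it up as a linear program. Let x1 = servings of sweet potato, x2 = servings of whole milk.
min 0.47x1 + 0.28x2 with:
  125x1 + 161x2 ≥ 251   (calories)
  42x1 + 313x2 ≥ 497   (calcium)
  25x1 ≥ 44   (vitamin C)
  x1, x2 ≥ 0.
Both inputs are positive at the optimum. Binding constraints: calcium and vitamin C.
So sweet potato = 1.76 servings, whole milk = 1.352 servings.
Total cost: 0.47·1.76 + 0.28·1.352 = 1.2058.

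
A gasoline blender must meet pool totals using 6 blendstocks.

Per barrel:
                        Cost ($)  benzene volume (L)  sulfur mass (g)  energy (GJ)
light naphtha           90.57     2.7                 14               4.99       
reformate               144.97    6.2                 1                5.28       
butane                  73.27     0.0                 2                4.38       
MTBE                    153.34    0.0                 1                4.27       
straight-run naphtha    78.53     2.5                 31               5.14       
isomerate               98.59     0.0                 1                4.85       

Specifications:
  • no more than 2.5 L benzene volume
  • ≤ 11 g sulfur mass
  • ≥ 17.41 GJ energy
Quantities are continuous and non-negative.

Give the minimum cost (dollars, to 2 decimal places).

$290.45

Treat it as an LP. Let x1 = barrels of light naphtha, x2 = barrels of reformate, x3 = barrels of butane, x4 = barrels of MTBE, x5 = barrels of straight-run naphtha, x6 = barrels of isomerate.
Minimise 90.57x1 + 144.97x2 + 73.27x3 + 153.34x4 + 78.53x5 + 98.59x6 with:
  2.7x1 + 6.2x2 + 2.5x5 ≤ 2.5   (benzene volume)
  14x1 + 1x2 + 2x3 + 1x4 + 31x5 + 1x6 ≤ 11   (sulfur mass)
  4.99x1 + 5.28x2 + 4.38x3 + 4.27x4 + 5.14x5 + 4.85x6 ≥ 17.41   (energy)
  x1, x2, x3, x4, x5, x6 ≥ 0.
At the optimum only butane, straight-run naphtha are positive (light naphtha, reformate, MTBE, isomerate = 0). The sulfur mass and energy requirements are met with equality.
Optimal quantities: butane = 3.85 barrels, straight-run naphtha = 0.1065 barrels.
Objective = 73.27·3.85 + 78.53·0.1065 = 290.4529.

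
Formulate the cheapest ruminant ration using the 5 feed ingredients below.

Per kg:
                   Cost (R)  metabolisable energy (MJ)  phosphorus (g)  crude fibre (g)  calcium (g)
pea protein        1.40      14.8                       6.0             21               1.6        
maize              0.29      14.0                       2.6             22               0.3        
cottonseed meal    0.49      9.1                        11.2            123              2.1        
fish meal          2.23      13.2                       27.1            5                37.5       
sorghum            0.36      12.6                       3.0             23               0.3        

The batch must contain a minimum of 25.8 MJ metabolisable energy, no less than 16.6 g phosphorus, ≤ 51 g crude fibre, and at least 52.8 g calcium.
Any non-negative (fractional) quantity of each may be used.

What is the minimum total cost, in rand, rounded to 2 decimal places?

R3.28

Let x1 = kg of pea protein, x2 = kg of maize, x3 = kg of cottonseed meal, x4 = kg of fish meal, x5 = kg of sorghum.
Minimise 1.4x1 + 0.29x2 + 0.49x3 + 2.23x4 + 0.36x5 subject to:
  14.8x1 + 14x2 + 9.1x3 + 13.2x4 + 12.6x5 ≥ 25.8   (metabolisable energy)
  6x1 + 2.6x2 + 11.2x3 + 27.1x4 + 3x5 ≥ 16.6   (phosphorus)
  21x1 + 22x2 + 123x3 + 5x4 + 23x5 ≤ 51   (crude fibre)
  1.6x1 + 0.3x2 + 2.1x3 + 37.5x4 + 0.3x5 ≥ 52.8   (calcium)
  x1, x2, x3, x4, x5 ≥ 0.
The cheapest feasible vertex uses only maize, fish meal; pea protein, cottonseed meal, sorghum are not used. Binding constraints: metabolisable energy and calcium.
Solving gives x2 = 0.5192, x4 = 1.404.
Objective = 0.29·0.5192 + 2.23·1.404 = 3.2815.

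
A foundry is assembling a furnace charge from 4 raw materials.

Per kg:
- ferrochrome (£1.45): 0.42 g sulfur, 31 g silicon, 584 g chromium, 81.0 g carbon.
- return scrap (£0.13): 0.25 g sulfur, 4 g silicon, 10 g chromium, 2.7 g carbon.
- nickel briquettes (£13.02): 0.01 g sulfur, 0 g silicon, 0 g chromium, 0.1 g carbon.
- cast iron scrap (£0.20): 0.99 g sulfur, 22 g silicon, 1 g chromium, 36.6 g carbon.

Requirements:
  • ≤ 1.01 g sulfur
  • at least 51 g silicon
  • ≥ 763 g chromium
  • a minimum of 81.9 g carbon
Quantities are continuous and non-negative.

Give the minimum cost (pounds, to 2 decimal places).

This is a linear program. Let x1 = kg of ferrochrome, x2 = kg of return scrap, x3 = kg of nickel briquettes, x4 = kg of cast iron scrap.
Minimise 1.45x1 + 0.13x2 + 13.02x3 + 0.2x4 s.t.:
  0.42x1 + 0.25x2 + 0.01x3 + 0.99x4 ≤ 1.01   (sulfur)
  31x1 + 4x2 + 22x4 ≥ 51   (silicon)
  584x1 + 10x2 + 1x4 ≥ 763   (chromium)
  81x1 + 2.7x2 + 0.1x3 + 36.6x4 ≥ 81.9   (carbon)
  x1, x2, x3, x4 ≥ 0.
The minimum-cost mix takes nothing from return scrap, nickel briquettes — only ferrochrome, cast iron scrap. The sulfur and silicon requirements are met with equality.
Optimal quantities: ferrochrome = 1.318 kg, cast iron scrap = 0.4611 kg.
Hence cost = 1.45·1.318 + 0.2·0.4611 = £2.0033.

£2.00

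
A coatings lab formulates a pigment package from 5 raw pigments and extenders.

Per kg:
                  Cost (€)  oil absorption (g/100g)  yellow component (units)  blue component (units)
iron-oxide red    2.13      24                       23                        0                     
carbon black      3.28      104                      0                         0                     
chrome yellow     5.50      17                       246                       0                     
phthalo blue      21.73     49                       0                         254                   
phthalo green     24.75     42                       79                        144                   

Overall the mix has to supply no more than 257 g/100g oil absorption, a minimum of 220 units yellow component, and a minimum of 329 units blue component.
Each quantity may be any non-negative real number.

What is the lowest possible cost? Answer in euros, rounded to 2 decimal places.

€33.07

Let x1 = kg of iron-oxide red, x2 = kg of carbon black, x3 = kg of chrome yellow, x4 = kg of phthalo blue, x5 = kg of phthalo green.
min 2.13x1 + 3.28x2 + 5.5x3 + 21.73x4 + 24.75x5 subject to:
  24x1 + 104x2 + 17x3 + 49x4 + 42x5 ≤ 257   (oil absorption)
  23x1 + 246x3 + 79x5 ≥ 220   (yellow component)
  254x4 + 144x5 ≥ 329   (blue component)
  x1, x2, x3, x4, x5 ≥ 0.
The minimum-cost mix takes nothing from iron-oxide red, carbon black, phthalo green — only chrome yellow, phthalo blue. Binding constraints: yellow component and blue component.
So chrome yellow = 0.89431 kg, phthalo blue = 1.2953 kg.
Cost = 5.5·0.89431 + 21.73·1.2953 = 33.0656.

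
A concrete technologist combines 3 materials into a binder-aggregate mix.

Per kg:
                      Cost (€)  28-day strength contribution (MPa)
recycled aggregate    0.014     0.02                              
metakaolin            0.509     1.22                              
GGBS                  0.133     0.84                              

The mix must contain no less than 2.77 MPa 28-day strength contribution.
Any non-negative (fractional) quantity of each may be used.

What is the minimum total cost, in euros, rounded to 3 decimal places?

This is a linear program. Let x1 = kg of recycled aggregate, x2 = kg of metakaolin, x3 = kg of GGBS.
min 0.014x1 + 0.509x2 + 0.133x3 with:
  0.02x1 + 1.22x2 + 0.84x3 ≥ 2.77   (28-day strength contribution)
  x1, x2, x3 ≥ 0.
The optimal basis is {GGBS}; recycled aggregate, metakaolin drop out. The 28-day strength contribution requirement is met with equality.
Optimal quantities: GGBS = 3.298 kg.
Total cost: 0.133·3.298 = 0.43863.

€0.439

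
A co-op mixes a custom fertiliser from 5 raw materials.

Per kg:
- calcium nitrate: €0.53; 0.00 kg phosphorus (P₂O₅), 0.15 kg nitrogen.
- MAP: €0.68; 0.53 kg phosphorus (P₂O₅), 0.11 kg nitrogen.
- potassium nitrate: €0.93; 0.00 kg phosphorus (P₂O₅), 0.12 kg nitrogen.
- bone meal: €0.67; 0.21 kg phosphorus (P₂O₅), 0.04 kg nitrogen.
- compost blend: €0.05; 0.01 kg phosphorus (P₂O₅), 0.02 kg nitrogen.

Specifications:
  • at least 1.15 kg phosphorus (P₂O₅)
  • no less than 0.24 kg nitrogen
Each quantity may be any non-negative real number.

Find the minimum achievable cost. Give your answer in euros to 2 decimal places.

Set it up as a linear program. Let x1 = kg of calcium nitrate, x2 = kg of MAP, x3 = kg of potassium nitrate, x4 = kg of bone meal, x5 = kg of compost blend.
Minimise 0.53x1 + 0.68x2 + 0.93x3 + 0.67x4 + 0.05x5 s.t.:
  0.53x2 + 0.21x4 + 0.01x5 ≥ 1.15   (phosphorus (P₂O₅))
  0.15x1 + 0.11x2 + 0.12x3 + 0.04x4 + 0.02x5 ≥ 0.24   (nitrogen)
  x1, x2, x3, x4, x5 ≥ 0.
The cheapest feasible vertex uses only MAP, compost blend; calcium nitrate, potassium nitrate, bone meal are not used. There the phosphorus (P₂O₅) and nitrogen constraints are tight.
So MAP = 2.168 kg, compost blend = 0.07368 kg.
Hence cost = 0.68·2.168 + 0.05·0.07368 = €1.4779.

€1.48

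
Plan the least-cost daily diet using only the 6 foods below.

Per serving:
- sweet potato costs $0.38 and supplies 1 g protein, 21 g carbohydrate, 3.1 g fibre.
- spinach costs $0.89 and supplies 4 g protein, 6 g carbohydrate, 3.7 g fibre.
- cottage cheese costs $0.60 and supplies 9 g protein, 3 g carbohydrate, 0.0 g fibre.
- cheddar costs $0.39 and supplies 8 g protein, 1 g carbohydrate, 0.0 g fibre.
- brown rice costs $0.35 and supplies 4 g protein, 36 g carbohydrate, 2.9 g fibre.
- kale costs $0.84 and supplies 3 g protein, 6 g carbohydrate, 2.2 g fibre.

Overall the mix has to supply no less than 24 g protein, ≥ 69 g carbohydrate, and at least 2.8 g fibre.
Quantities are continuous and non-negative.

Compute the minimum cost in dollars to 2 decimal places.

$1.46

Let x1 = servings of sweet potato, x2 = servings of spinach, x3 = servings of cottage cheese, x4 = servings of cheddar, x5 = servings of brown rice, x6 = servings of kale.
Minimize 0.38x1 + 0.89x2 + 0.6x3 + 0.39x4 + 0.35x5 + 0.84x6 subject to:
  1x1 + 4x2 + 9x3 + 8x4 + 4x5 + 3x6 ≥ 24   (protein)
  21x1 + 6x2 + 3x3 + 1x4 + 36x5 + 6x6 ≥ 69   (carbohydrate)
  3.1x1 + 3.7x2 + 2.9x5 + 2.2x6 ≥ 2.8   (fibre)
  x1, x2, x3, x4, x5, x6 ≥ 0.
The cheapest feasible vertex uses only cheddar, brown rice; sweet potato, spinach, cottage cheese, kale are not used. The protein and carbohydrate requirements are met with equality.
Optimal quantities: cheddar = 2.07 servings, brown rice = 1.859 servings.
Objective = 0.39·2.07 + 0.35·1.859 = 1.4580.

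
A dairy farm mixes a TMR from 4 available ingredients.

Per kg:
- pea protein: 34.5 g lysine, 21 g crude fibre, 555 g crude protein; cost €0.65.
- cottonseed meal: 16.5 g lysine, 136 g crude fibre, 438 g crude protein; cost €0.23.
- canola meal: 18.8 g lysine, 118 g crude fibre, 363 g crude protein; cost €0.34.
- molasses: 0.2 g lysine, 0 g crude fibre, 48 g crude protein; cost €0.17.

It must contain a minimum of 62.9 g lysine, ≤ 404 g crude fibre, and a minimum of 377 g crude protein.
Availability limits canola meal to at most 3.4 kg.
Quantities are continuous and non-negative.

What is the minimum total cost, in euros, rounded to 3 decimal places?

Let x1 = kg of pea protein, x2 = kg of cottonseed meal, x3 = kg of canola meal, x4 = kg of molasses.
min 0.65x1 + 0.23x2 + 0.34x3 + 0.17x4 with:
  34.5x1 + 16.5x2 + 18.8x3 + 0.2x4 ≥ 62.9   (lysine)
  21x1 + 136x2 + 118x3 ≤ 404   (crude fibre)
  555x1 + 438x2 + 363x3 + 48x4 ≥ 377   (crude protein)
  x3 ≤ 3.4
  x1, x2, x3, x4 ≥ 0.
The optimal basis is {pea protein, cottonseed meal}; canola meal, molasses drop out. The lysine and crude fibre requirements are met with equality.
So pea protein = 0.4346 kg, cottonseed meal = 2.903 kg.
Objective = 0.65·0.4346 + 0.23·2.903 = 0.95018.

€0.950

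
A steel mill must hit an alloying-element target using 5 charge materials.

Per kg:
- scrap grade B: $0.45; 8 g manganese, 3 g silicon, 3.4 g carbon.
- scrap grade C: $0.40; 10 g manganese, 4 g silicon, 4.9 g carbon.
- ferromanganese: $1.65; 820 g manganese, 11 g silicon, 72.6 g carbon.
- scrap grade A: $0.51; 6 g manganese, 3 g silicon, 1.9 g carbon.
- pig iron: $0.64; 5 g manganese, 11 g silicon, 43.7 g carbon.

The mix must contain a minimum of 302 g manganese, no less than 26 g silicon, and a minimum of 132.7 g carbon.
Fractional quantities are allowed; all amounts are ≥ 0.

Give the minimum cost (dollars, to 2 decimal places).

Let x1 = kg of scrap grade B, x2 = kg of scrap grade C, x3 = kg of ferromanganese, x4 = kg of scrap grade A, x5 = kg of pig iron.
min 0.45x1 + 0.4x2 + 1.65x3 + 0.51x4 + 0.64x5 s.t.:
  8x1 + 10x2 + 820x3 + 6x4 + 5x5 ≥ 302   (manganese)
  3x1 + 4x2 + 11x3 + 3x4 + 11x5 ≥ 26   (silicon)
  3.4x1 + 4.9x2 + 72.6x3 + 1.9x4 + 43.7x5 ≥ 132.7   (carbon)
  x1, x2, x3, x4, x5 ≥ 0.
At the optimum only ferromanganese, pig iron are positive (scrap grade B, scrap grade C, scrap grade A = 0). Binding constraints: manganese and carbon.
That vertex is x3 = 0.3534, x5 = 2.45.
Cost = 1.65·0.3534 + 0.64·2.45 = 2.1511.

$2.15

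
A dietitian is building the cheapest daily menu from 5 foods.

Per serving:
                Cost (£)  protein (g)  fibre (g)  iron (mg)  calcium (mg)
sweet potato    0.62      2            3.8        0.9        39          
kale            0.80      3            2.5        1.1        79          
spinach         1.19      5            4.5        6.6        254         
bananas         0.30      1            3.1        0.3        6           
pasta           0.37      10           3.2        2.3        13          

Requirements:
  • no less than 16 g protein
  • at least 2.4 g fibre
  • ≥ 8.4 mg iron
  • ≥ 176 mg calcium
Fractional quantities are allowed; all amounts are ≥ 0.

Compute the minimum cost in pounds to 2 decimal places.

£1.43

Let x1 = servings of sweet potato, x2 = servings of kale, x3 = servings of spinach, x4 = servings of bananas, x5 = servings of pasta.
Minimise 0.62x1 + 0.8x2 + 1.19x3 + 0.3x4 + 0.37x5 with:
  2x1 + 3x2 + 5x3 + 1x4 + 10x5 ≥ 16   (protein)
  3.8x1 + 2.5x2 + 4.5x3 + 3.1x4 + 3.2x5 ≥ 2.4   (fibre)
  0.9x1 + 1.1x2 + 6.6x3 + 0.3x4 + 2.3x5 ≥ 8.4   (iron)
  39x1 + 79x2 + 254x3 + 6x4 + 13x5 ≥ 176   (calcium)
  x1, x2, x3, x4, x5 ≥ 0.
The cheapest feasible vertex uses only spinach, pasta; sweet potato, kale, bananas are not used. There the iron and calcium constraints are tight.
So spinach = 0.5931 servings, pasta = 1.95 servings.
Hence cost = 1.19·0.5931 + 0.37·1.95 = £1.4273.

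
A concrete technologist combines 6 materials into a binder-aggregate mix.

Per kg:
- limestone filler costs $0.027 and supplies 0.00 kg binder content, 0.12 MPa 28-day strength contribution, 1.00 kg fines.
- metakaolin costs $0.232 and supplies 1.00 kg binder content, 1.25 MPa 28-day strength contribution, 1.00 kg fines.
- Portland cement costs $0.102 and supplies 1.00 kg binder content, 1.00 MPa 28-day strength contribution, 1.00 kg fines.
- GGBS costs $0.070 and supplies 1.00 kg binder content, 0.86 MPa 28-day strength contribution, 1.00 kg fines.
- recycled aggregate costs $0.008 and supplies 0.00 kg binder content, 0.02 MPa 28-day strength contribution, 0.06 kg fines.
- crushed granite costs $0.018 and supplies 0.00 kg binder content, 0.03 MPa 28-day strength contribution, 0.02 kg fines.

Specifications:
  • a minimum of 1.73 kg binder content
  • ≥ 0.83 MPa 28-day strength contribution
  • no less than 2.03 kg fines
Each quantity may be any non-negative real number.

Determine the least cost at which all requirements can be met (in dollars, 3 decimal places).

$0.129

Let x1 = kg of limestone filler, x2 = kg of metakaolin, x3 = kg of Portland cement, x4 = kg of GGBS, x5 = kg of recycled aggregate, x6 = kg of crushed granite.
Minimise 0.027x1 + 0.232x2 + 0.102x3 + 0.07x4 + 0.008x5 + 0.018x6 with:
  1x2 + 1x3 + 1x4 ≥ 1.73   (binder content)
  0.12x1 + 1.25x2 + 1x3 + 0.86x4 + 0.02x5 + 0.03x6 ≥ 0.83   (28-day strength contribution)
  1x1 + 1x2 + 1x3 + 1x4 + 0.06x5 + 0.02x6 ≥ 2.03   (fines)
  x1, x2, x3, x4, x5, x6 ≥ 0.
The cheapest feasible vertex uses only limestone filler, GGBS; metakaolin, Portland cement, recycled aggregate, crushed granite are not used. The binder content and fines requirements are met with equality.
That vertex is x1 = 0.3, x4 = 1.73.
Total cost: 0.027·0.3 + 0.07·1.73 = 0.12920.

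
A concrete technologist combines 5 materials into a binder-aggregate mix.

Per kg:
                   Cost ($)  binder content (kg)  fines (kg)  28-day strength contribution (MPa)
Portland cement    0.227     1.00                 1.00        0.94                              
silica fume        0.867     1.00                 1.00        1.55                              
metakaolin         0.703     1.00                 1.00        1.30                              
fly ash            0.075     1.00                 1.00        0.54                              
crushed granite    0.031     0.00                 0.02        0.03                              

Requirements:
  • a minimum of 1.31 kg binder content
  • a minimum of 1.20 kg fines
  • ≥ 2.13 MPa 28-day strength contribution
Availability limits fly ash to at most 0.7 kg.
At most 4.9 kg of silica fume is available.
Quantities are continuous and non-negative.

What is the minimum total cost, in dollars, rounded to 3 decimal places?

Let x1 = kg of Portland cement, x2 = kg of silica fume, x3 = kg of metakaolin, x4 = kg of fly ash, x5 = kg of crushed granite.
Minimise 0.227x1 + 0.867x2 + 0.703x3 + 0.075x4 + 0.031x5 subject to:
  1x1 + 1x2 + 1x3 + 1x4 ≥ 1.31   (binder content)
  1x1 + 1x2 + 1x3 + 1x4 + 0.02x5 ≥ 1.2   (fines)
  0.94x1 + 1.55x2 + 1.3x3 + 0.54x4 + 0.03x5 ≥ 2.13   (28-day strength contribution)
  x4 ≤ 0.7
  x2 ≤ 4.9
  x1, x2, x3, x4, x5 ≥ 0.
The minimum-cost mix takes nothing from silica fume, metakaolin, crushed granite — only Portland cement, fly ash. There the 28-day strength contribution and the fly ash cap constraints are tight.
Optimal quantities: Portland cement = 1.864 kg, fly ash = 0.7 kg.
Objective = 0.227·1.864 + 0.075·0.7 = 0.47563.

$0.476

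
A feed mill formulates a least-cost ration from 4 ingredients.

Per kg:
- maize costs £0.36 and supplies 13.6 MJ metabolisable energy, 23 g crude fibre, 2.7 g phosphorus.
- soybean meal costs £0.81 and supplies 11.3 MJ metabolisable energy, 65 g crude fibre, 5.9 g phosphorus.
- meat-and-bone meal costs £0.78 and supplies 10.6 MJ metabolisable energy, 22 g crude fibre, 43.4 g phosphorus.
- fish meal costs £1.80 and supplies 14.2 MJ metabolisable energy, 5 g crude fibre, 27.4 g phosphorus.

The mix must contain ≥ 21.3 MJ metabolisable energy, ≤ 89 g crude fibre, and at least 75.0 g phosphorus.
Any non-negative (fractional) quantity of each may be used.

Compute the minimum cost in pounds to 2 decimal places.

£1.42

This is a linear program. Let x1 = kg of maize, x2 = kg of soybean meal, x3 = kg of meat-and-bone meal, x4 = kg of fish meal.
Minimise 0.36x1 + 0.81x2 + 0.78x3 + 1.8x4 s.t.:
  13.6x1 + 11.3x2 + 10.6x3 + 14.2x4 ≥ 21.3   (metabolisable energy)
  23x1 + 65x2 + 22x3 + 5x4 ≤ 89   (crude fibre)
  2.7x1 + 5.9x2 + 43.4x3 + 27.4x4 ≥ 75   (phosphorus)
  x1, x2, x3, x4 ≥ 0.
At the optimum only maize, meat-and-bone meal are positive (soybean meal, fish meal = 0). Binding constraints: metabolisable energy and phosphorus.
That vertex is x1 = 0.2304, x3 = 1.714.
Cost = 0.36·0.2304 + 0.78·1.714 = 1.4199.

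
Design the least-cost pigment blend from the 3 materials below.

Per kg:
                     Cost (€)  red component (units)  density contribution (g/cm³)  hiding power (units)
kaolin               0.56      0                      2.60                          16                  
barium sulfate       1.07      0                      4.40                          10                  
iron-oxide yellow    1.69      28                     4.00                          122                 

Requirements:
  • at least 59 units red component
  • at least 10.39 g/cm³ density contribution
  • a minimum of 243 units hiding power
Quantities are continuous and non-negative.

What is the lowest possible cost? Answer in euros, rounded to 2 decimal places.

This is a linear program. Let x1 = kg of kaolin, x2 = kg of barium sulfate, x3 = kg of iron-oxide yellow.
Minimise 0.56x1 + 1.07x2 + 1.69x3 s.t.:
  28x3 ≥ 59   (red component)
  2.6x1 + 4.4x2 + 4x3 ≥ 10.39   (density contribution)
  16x1 + 10x2 + 122x3 ≥ 243   (hiding power)
  x1, x2, x3 ≥ 0.
The optimal basis is {kaolin, iron-oxide yellow}; barium sulfate drops out. Binding constraints: red component and density contribution.
Solving gives x1 = 0.7544, x3 = 2.107.
Hence cost = 0.56·0.7544 + 1.69·2.107 = €3.9833.

€3.98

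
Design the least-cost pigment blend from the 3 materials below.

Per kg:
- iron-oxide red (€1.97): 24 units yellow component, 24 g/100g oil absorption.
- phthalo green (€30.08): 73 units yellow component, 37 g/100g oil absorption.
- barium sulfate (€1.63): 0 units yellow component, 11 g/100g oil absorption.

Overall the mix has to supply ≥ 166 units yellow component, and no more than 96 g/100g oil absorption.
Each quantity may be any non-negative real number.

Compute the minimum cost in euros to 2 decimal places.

Let x1 = kg of iron-oxide red, x2 = kg of phthalo green, x3 = kg of barium sulfate.
min 1.97x1 + 30.08x2 + 1.63x3 subject to:
  24x1 + 73x2 ≥ 166   (yellow component)
  24x1 + 37x2 + 11x3 ≤ 96   (oil absorption)
  x1, x2, x3 ≥ 0.
At the optimum only iron-oxide red, phthalo green are positive (barium sulfate = 0). The yellow component and oil absorption requirements are met with equality.
Solving gives x1 = 1.0023, x2 = 1.9444.
Objective = 1.97·1.0023 + 30.08·1.9444 = 60.4621.

€60.46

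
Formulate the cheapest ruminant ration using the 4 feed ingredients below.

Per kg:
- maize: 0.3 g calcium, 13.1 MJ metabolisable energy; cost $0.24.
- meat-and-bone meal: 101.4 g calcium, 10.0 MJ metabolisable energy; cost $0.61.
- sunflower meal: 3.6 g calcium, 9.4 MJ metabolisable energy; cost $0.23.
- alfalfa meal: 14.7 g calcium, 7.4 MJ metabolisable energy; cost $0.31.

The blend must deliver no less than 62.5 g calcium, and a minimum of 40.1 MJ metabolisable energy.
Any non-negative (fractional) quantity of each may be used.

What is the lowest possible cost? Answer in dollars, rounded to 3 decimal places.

$0.994

Treat it as an LP. Let x1 = kg of maize, x2 = kg of meat-and-bone meal, x3 = kg of sunflower meal, x4 = kg of alfalfa meal.
Minimize 0.24x1 + 0.61x2 + 0.23x3 + 0.31x4 s.t.:
  0.3x1 + 101.4x2 + 3.6x3 + 14.7x4 ≥ 62.5   (calcium)
  13.1x1 + 10x2 + 9.4x3 + 7.4x4 ≥ 40.1   (metabolisable energy)
  x1, x2, x3, x4 ≥ 0.
The optimal basis is {maize, meat-and-bone meal}; sunflower meal, alfalfa meal drop out. There the calcium and metabolisable energy constraints are tight.
Solving gives x1 = 2.596, x2 = 0.6087.
Cost = 0.24·2.596 + 0.61·0.6087 = 0.99435.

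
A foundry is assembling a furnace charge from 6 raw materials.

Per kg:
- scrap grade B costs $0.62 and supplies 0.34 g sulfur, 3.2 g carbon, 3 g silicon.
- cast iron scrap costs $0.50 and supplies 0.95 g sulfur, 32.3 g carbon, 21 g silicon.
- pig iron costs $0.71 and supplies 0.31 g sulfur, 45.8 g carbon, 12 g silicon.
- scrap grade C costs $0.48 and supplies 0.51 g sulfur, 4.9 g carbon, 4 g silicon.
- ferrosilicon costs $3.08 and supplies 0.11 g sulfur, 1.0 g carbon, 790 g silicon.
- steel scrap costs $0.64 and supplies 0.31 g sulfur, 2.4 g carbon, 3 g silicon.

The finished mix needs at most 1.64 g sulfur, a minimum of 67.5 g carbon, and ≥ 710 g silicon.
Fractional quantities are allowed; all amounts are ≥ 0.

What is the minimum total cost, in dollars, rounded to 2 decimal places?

$3.66

Let x1 = kg of scrap grade B, x2 = kg of cast iron scrap, x3 = kg of pig iron, x4 = kg of scrap grade C, x5 = kg of ferrosilicon, x6 = kg of steel scrap.
min 0.62x1 + 0.5x2 + 0.71x3 + 0.48x4 + 3.08x5 + 0.64x6 subject to:
  0.34x1 + 0.95x2 + 0.31x3 + 0.51x4 + 0.11x5 + 0.31x6 ≤ 1.64   (sulfur)
  3.2x1 + 32.3x2 + 45.8x3 + 4.9x4 + 1x5 + 2.4x6 ≥ 67.5   (carbon)
  3x1 + 21x2 + 12x3 + 4x4 + 790x5 + 3x6 ≥ 710   (silicon)
  x1, x2, x3, x4, x5, x6 ≥ 0.
The cheapest feasible vertex uses only cast iron scrap, pig iron, ferrosilicon; scrap grade B, scrap grade C, steel scrap are not used. Binding constraints: sulfur, carbon, silicon.
Solving gives x2 = 1.497, x3 = 0.3992, x5 = 0.8529.
Total cost: 0.5·1.497 + 0.71·0.3992 + 3.08·0.8529 = 3.6589.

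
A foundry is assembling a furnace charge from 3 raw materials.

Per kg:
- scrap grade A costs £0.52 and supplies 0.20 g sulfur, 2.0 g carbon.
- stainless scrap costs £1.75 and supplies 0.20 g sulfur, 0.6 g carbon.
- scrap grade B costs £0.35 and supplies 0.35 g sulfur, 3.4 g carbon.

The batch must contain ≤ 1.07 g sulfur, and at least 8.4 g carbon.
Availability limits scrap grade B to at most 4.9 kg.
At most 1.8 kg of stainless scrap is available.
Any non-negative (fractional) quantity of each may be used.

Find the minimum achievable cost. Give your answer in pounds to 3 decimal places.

£0.865

Let x1 = kg of scrap grade A, x2 = kg of stainless scrap, x3 = kg of scrap grade B.
Minimize 0.52x1 + 1.75x2 + 0.35x3 with:
  0.2x1 + 0.2x2 + 0.35x3 ≤ 1.07   (sulfur)
  2x1 + 0.6x2 + 3.4x3 ≥ 8.4   (carbon)
  x3 ≤ 4.9
  x2 ≤ 1.8
  x1, x2, x3 ≥ 0.
The cheapest feasible vertex uses only scrap grade B; scrap grade A, stainless scrap are not used. Binding constraint: carbon.
Solving gives x3 = 2.471.
Objective = 0.35·2.471 = 0.86485.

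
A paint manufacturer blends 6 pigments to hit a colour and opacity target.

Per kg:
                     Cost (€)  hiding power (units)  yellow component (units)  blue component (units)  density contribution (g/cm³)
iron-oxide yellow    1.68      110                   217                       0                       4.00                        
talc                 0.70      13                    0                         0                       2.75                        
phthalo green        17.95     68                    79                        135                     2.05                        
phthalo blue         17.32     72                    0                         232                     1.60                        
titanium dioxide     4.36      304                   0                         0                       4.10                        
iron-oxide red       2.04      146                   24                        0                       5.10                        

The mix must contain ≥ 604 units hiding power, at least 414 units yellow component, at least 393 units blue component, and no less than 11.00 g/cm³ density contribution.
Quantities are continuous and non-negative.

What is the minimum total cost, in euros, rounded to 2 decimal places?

€36.32

Treat it as an LP. Let x1 = kg of iron-oxide yellow, x2 = kg of talc, x3 = kg of phthalo green, x4 = kg of phthalo blue, x5 = kg of titanium dioxide, x6 = kg of iron-oxide red.
Minimize 1.68x1 + 0.7x2 + 17.95x3 + 17.32x4 + 4.36x5 + 2.04x6 subject to:
  110x1 + 13x2 + 68x3 + 72x4 + 304x5 + 146x6 ≥ 604   (hiding power)
  217x1 + 79x3 + 24x6 ≥ 414   (yellow component)
  135x3 + 232x4 ≥ 393   (blue component)
  4x1 + 2.75x2 + 2.05x3 + 1.6x4 + 4.1x5 + 5.1x6 ≥ 11   (density contribution)
  x1, x2, x3, x4, x5, x6 ≥ 0.
The minimum-cost mix takes nothing from talc, phthalo green, titanium dioxide — only iron-oxide yellow, phthalo blue, iron-oxide red. Binding constraints: hiding power, yellow component, blue component.
Optimal quantities: iron-oxide yellow = 1.683 kg, phthalo blue = 1.694 kg, iron-oxide red = 2.034 kg.
Total cost: 1.68·1.683 + 17.32·1.694 + 2.04·2.034 = 36.3169.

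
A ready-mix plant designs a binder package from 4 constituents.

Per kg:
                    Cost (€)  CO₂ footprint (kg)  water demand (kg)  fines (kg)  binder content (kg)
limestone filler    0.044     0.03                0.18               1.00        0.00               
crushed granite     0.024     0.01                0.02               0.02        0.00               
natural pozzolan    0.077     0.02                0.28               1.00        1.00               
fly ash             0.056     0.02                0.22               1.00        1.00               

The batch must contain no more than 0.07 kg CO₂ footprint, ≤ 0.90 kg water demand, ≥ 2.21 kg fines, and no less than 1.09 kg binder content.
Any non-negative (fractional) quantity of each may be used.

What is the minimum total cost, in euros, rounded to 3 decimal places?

This is a linear program. Let x1 = kg of limestone filler, x2 = kg of crushed granite, x3 = kg of natural pozzolan, x4 = kg of fly ash.
min 0.044x1 + 0.024x2 + 0.077x3 + 0.056x4 subject to:
  0.03x1 + 0.01x2 + 0.02x3 + 0.02x4 ≤ 0.07   (CO₂ footprint)
  0.18x1 + 0.02x2 + 0.28x3 + 0.22x4 ≤ 0.9   (water demand)
  1x1 + 0.02x2 + 1x3 + 1x4 ≥ 2.21   (fines)
  1x3 + 1x4 ≥ 1.09   (binder content)
  x1, x2, x3, x4 ≥ 0.
The cheapest feasible vertex uses only limestone filler, fly ash; crushed granite, natural pozzolan are not used. The fines and binder content requirements are met with equality.
Optimal quantities: limestone filler = 1.12 kg, fly ash = 1.09 kg.
Hence cost = 0.044·1.12 + 0.056·1.09 = €0.11032.

€0.110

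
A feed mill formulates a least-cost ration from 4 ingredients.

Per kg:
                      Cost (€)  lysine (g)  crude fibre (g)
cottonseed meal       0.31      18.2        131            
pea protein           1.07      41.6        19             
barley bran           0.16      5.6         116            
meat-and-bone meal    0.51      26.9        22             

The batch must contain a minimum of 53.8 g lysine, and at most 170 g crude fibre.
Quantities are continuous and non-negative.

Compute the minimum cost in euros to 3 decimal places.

Treat it as an LP. Let x1 = kg of cottonseed meal, x2 = kg of pea protein, x3 = kg of barley bran, x4 = kg of meat-and-bone meal.
Minimize 0.31x1 + 1.07x2 + 0.16x3 + 0.51x4 subject to:
  18.2x1 + 41.6x2 + 5.6x3 + 26.9x4 ≥ 53.8   (lysine)
  131x1 + 19x2 + 116x3 + 22x4 ≤ 170   (crude fibre)
  x1, x2, x3, x4 ≥ 0.
The optimal basis is {cottonseed meal, meat-and-bone meal}; pea protein, barley bran drop out. The lysine and crude fibre requirements are met with equality.
So cottonseed meal = 1.085 kg, meat-and-bone meal = 1.266 kg.
Cost = 0.31·1.085 + 0.51·1.266 = 0.98201.

€0.982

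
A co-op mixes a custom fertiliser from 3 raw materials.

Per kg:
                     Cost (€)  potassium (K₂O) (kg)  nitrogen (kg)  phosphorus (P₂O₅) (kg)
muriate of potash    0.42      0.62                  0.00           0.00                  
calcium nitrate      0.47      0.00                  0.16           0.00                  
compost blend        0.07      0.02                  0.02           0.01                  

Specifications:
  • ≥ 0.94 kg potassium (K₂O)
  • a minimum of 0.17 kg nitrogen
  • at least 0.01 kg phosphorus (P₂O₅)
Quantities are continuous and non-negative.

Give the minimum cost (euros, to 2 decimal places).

Treat it as an LP. Let x1 = kg of muriate of potash, x2 = kg of calcium nitrate, x3 = kg of compost blend.
Minimize 0.42x1 + 0.47x2 + 0.07x3 s.t.:
  0.62x1 + 0.02x3 ≥ 0.94   (potassium (K₂O))
  0.16x2 + 0.02x3 ≥ 0.17   (nitrogen)
  0.01x3 ≥ 0.01   (phosphorus (P₂O₅))
  x1, x2, x3 ≥ 0.
The minimum-cost mix takes nothing from calcium nitrate — only muriate of potash, compost blend. There the potassium (K₂O) and nitrogen constraints are tight.
That vertex is x1 = 1.242, x3 = 8.5.
Cost = 0.42·1.242 + 0.07·8.5 = 1.1166.

€1.12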